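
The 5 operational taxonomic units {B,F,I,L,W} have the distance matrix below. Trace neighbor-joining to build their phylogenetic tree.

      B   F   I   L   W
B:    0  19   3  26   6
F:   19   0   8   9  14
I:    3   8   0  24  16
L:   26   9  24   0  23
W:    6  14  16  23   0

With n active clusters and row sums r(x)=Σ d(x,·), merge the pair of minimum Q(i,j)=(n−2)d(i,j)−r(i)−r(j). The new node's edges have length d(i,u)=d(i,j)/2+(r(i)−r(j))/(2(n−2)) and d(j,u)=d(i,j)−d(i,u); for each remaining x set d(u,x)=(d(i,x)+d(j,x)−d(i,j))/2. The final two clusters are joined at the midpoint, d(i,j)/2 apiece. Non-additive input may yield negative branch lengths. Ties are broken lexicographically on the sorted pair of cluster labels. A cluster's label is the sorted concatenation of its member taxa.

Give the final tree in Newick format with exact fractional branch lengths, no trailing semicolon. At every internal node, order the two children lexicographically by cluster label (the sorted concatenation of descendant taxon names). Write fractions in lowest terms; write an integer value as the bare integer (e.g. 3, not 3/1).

step 1: merge (F,L) at d=9, Q=-105; branch lengths F→-5/6, L→59/6; new cluster FL
  updated: d(B,FL)=18, d(FL,I)=23/2, d(FL,W)=14
step 2: merge (B,I) at d=3, Q=-103/2; branch lengths B→5/8, I→19/8; new cluster BI
  updated: d(BI,FL)=53/4, d(BI,W)=19/2
step 3: merge (BI,FL) at d=53/4, Q=-147/4; branch lengths BI→35/8, FL→71/8; new cluster BFIL
  updated: d(BFIL,W)=41/8
step 4: merge (BFIL,W) at d=41/8; branch lengths BFIL→41/16, W→41/16; new cluster BFILW
final tree: (((B:5/8,I:19/8):35/8,(F:-5/6,L:59/6):71/8):41/16,W:41/16)
total length: 243/8

(((B:5/8,I:19/8):35/8,(F:-5/6,L:59/6):71/8):41/16,W:41/16)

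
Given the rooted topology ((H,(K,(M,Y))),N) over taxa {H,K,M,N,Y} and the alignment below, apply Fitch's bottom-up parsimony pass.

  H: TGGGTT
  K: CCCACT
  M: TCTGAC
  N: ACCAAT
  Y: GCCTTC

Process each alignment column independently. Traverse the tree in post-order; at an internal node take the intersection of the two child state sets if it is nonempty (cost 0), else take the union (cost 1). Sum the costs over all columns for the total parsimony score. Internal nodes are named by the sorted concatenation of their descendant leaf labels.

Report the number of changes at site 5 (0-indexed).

MY@0: {T} ∪ {G} = {G,T} (union, +1)
KMY@0: {C} ∪ {G,T} = {C,G,T} (union, +1)
HKMY@0: {T} ∩ {C,G,T} = {T} (intersection, +0)
HKMNY@0: {T} ∪ {A} = {A,T} (union, +1)
MY@1: {C} ∩ {C} = {C} (intersection, +0)
KMY@1: {C} ∩ {C} = {C} (intersection, +0)
HKMY@1: {G} ∪ {C} = {C,G} (union, +1)
HKMNY@1: {C,G} ∩ {C} = {C} (intersection, +0)
MY@2: {T} ∪ {C} = {C,T} (union, +1)
KMY@2: {C} ∩ {C,T} = {C} (intersection, +0)
HKMY@2: {G} ∪ {C} = {C,G} (union, +1)
HKMNY@2: {C,G} ∩ {C} = {C} (intersection, +0)
MY@3: {G} ∪ {T} = {G,T} (union, +1)
KMY@3: {A} ∪ {G,T} = {A,G,T} (union, +1)
HKMY@3: {G} ∩ {A,G,T} = {G} (intersection, +0)
HKMNY@3: {G} ∪ {A} = {A,G} (union, +1)
MY@4: {A} ∪ {T} = {A,T} (union, +1)
KMY@4: {C} ∪ {A,T} = {A,C,T} (union, +1)
HKMY@4: {T} ∩ {A,C,T} = {T} (intersection, +0)
HKMNY@4: {T} ∪ {A} = {A,T} (union, +1)
MY@5: {C} ∩ {C} = {C} (intersection, +0)
KMY@5: {T} ∪ {C} = {C,T} (union, +1)
HKMY@5: {T} ∩ {C,T} = {T} (intersection, +0)
HKMNY@5: {T} ∩ {T} = {T} (intersection, +0)
per-site changes: [3, 1, 2, 3, 3, 1]; total = 13

1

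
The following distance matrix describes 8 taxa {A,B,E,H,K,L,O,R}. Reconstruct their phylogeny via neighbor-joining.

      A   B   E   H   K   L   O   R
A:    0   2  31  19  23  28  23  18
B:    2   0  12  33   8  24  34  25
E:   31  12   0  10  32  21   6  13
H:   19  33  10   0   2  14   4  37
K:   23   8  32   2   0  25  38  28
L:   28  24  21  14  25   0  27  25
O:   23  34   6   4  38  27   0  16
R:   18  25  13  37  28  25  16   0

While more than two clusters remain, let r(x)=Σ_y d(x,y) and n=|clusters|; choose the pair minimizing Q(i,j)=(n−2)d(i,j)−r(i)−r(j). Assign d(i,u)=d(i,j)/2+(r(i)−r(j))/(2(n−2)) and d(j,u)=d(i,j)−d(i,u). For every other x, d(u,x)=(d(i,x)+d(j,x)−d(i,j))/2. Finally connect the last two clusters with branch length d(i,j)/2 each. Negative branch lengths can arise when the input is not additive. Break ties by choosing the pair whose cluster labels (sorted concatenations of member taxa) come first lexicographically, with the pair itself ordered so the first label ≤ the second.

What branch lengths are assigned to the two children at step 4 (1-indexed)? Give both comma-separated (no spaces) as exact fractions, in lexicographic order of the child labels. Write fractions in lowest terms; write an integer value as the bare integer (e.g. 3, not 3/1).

1. join A+B (d=2, Q=-270) ⇒ AB; edges |A|=3/2, |B|=1/2
  updated: d(AB,E)=41/2, d(AB,H)=25, d(AB,K)=29/2, d(AB,L)=25, d(AB,O)=55/2, d(AB,R)=41/2
2. join H+K (d=2, Q=-443/2) ⇒ HK; edges |H|=-15/4, |K|=23/4
  updated: d(AB,HK)=75/4, d(E,HK)=20, d(HK,L)=37/2, d(HK,O)=20, d(HK,R)=63/2
3. join E+O (d=6, Q=-153) ⇒ EO; edges |E|=1, |O|=5
  updated: d(AB,EO)=21, d(EO,HK)=17, d(EO,L)=21, d(EO,R)=23/2
4. join EO+R (d=23/2, Q=-249/2) ⇒ EOR; edges |EO|=11/4, |R|=35/4
  updated: d(AB,EOR)=15, d(EOR,HK)=37/2, d(EOR,L)=69/4
5. join AB+EOR (d=15, Q=-159/2) ⇒ ABEOR; edges |AB|=19/2, |EOR|=11/2
  updated: d(ABEOR,HK)=89/8, d(ABEOR,L)=109/8
6. join ABEOR+HK (d=89/8, Q=-173/4) ⇒ ABEHKOR; edges |ABEOR|=25/8, |HK|=8
  updated: d(ABEHKOR,L)=21/2
7. join ABEHKOR+L (d=21/2) ⇒ ABEHKLOR; edges |ABEHKOR|=21/4, |L|=21/4
final tree: ((((A:3/2,B:1/2):19/2,((E:1,O:5):11/4,R:35/4):11/2):25/8,(H:-15/4,K:23/4):8):21/4,L:21/4)
total length: 465/8

11/4,35/4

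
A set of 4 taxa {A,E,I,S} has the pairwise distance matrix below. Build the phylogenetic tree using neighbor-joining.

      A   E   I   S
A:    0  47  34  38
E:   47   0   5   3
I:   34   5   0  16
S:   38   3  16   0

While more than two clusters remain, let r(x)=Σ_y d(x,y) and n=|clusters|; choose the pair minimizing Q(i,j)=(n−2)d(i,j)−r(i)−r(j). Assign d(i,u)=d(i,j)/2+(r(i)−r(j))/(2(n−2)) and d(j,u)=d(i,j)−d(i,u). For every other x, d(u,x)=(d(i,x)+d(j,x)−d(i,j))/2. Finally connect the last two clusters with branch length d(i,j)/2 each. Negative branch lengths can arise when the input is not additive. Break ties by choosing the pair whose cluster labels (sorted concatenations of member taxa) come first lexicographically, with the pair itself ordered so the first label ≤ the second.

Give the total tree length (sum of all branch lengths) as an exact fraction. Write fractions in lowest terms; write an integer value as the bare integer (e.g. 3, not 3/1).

45

step 1: merge (A,I) at d=34, Q=-106; branch lengths A→33, I→1; new cluster AI
  updated: d(AI,E)=9, d(AI,S)=10
step 2: merge (AI,E) at d=9, Q=-22; branch lengths AI→8, E→1; new cluster AEI
  updated: d(AEI,S)=2
step 3: merge (AEI,S) at d=2; branch lengths AEI→1, S→1; new cluster AEIS
final tree: (((A:33,I:1):8,E:1):1,S:1)
total length: 45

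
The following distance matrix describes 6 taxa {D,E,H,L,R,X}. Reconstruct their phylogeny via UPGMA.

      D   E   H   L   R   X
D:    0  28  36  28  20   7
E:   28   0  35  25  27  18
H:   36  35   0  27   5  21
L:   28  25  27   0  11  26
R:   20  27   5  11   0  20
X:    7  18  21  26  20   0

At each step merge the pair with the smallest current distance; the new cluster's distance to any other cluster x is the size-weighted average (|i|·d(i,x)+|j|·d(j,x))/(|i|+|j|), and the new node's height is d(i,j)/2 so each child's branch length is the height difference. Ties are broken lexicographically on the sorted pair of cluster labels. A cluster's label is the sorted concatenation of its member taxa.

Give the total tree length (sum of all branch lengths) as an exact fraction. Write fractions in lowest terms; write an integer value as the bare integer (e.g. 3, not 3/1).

1. join H+R (d=5) ⇒ HR; edges |H|=5/2, |R|=5/2
  updated: d(D,HR)=28, d(E,HR)=31, d(HR,L)=19, d(HR,X)=41/2
2. join D+X (d=7) ⇒ DX; edges |D|=7/2, |X|=7/2
  updated: d(DX,E)=23, d(DX,HR)=97/4, d(DX,L)=27
3. join HR+L (d=19) ⇒ HLR; edges |HR|=7, |L|=19/2
  updated: d(DX,HLR)=151/6, d(E,HLR)=29
4. join DX+E (d=23) ⇒ DEX; edges |DX|=8, |E|=23/2
  updated: d(DEX,HLR)=238/9
5. join DEX+HLR (d=238/9) ⇒ DEHLRX; edges |DEX|=31/18, |HLR|=67/18
final tree: (((D:7/2,X:7/2):8,E:23/2):31/18,((H:5/2,R:5/2):7,L:19/2):67/18)
total length: 481/9

481/9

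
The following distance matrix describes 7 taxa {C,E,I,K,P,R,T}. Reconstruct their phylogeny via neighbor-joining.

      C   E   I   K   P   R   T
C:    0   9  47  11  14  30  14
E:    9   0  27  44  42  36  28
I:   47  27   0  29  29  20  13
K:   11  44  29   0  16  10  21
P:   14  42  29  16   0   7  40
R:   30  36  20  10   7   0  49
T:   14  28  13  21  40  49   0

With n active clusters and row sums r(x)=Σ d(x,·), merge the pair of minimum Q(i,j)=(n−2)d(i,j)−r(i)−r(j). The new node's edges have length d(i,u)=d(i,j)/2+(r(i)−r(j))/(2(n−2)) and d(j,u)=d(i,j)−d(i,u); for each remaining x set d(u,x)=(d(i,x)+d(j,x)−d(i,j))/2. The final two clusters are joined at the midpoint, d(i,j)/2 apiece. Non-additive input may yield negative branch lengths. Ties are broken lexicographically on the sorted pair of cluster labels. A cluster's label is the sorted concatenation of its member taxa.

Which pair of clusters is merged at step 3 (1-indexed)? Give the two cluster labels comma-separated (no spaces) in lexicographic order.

step 1: merge (C,E) at d=9, Q=-266; branch lengths C→-8/5, E→53/5; new cluster CE
  updated: d(CE,I)=65/2, d(CE,K)=23, d(CE,P)=47/2, d(CE,R)=57/2, d(CE,T)=33/2
step 2: merge (I,T) at d=13, Q=-211; branch lengths I→9/2, T→17/2; new cluster IT
  updated: d(CE,IT)=18, d(IT,K)=37/2, d(IT,P)=28, d(IT,R)=28
step 3: merge (CE,IT) at d=18, Q=-263/2; branch lengths CE→109/12, IT→107/12; new cluster CEIT
  updated: d(CEIT,K)=47/4, d(CEIT,P)=67/4, d(CEIT,R)=77/4
step 4: merge (CEIT,K) at d=47/4, Q=-62; branch lengths CEIT→67/8, K→27/8; new cluster CEIKT
  updated: d(CEIKT,P)=21/2, d(CEIKT,R)=35/4
step 5: merge (CEIKT,P) at d=21/2, Q=-105/4; branch lengths CEIKT→49/8, P→35/8; new cluster CEIKPT
  updated: d(CEIKPT,R)=21/8
step 6: merge (CEIKPT,R) at d=21/8; branch lengths CEIKPT→21/16, R→21/16; new cluster CEIKPRT
final tree: (((((C:-8/5,E:53/5):109/12,(I:9/2,T:17/2):107/12):67/8,K:27/8):49/8,P:35/8):21/16,R:21/16)
total length: 519/8

CE,IT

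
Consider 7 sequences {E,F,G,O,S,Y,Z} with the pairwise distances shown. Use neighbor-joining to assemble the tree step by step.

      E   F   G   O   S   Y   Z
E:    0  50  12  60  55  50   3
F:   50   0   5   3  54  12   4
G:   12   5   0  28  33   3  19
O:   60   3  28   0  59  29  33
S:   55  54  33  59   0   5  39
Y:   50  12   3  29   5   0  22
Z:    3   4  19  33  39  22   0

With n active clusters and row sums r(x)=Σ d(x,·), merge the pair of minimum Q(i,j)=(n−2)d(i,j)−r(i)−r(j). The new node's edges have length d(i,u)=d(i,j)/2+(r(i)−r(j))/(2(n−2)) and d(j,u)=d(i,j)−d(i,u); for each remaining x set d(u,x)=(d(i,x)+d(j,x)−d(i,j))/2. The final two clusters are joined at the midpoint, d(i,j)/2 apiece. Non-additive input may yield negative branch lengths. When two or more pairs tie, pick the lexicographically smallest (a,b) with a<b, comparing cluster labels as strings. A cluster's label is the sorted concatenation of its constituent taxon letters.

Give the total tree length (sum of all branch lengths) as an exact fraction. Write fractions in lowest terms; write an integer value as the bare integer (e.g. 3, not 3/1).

971/16

1. join S+Y (d=5, Q=-341) ⇒ SY; edges |S|=149/10, |Y|=-99/10
  updated: d(E,SY)=50, d(F,SY)=61/2, d(G,SY)=31/2, d(O,SY)=83/2, d(SY,Z)=28
2. join E+Z (d=3, Q=-250) ⇒ EZ; edges |E|=25/2, |Z|=-19/2
  updated: d(EZ,F)=51/2, d(EZ,G)=14, d(EZ,O)=45, d(EZ,SY)=75/2
3. join F+O (d=3, Q=-345/2) ⇒ FO; edges |F|=-89/12, |O|=125/12
  updated: d(EZ,FO)=135/4, d(FO,G)=15, d(FO,SY)=69/2
4. join EZ+G (d=14, Q=-407/4) ⇒ EGZ; edges |EZ|=275/16, |G|=-51/16
  updated: d(EGZ,FO)=139/8, d(EGZ,SY)=39/2
5. join EGZ+FO (d=139/8, Q=-571/8) ⇒ EFGOZ; edges |EGZ|=19/16, |FO|=259/16
  updated: d(EFGOZ,SY)=293/16
6. join EFGOZ+SY (d=293/16) ⇒ EFGOSYZ; edges |EFGOZ|=293/32, |SY|=293/32
final tree: ((((E:25/2,Z:-19/2):275/16,G:-51/16):19/16,(F:-89/12,O:125/12):259/16):293/32,(S:149/10,Y:-99/10):293/32)
total length: 971/16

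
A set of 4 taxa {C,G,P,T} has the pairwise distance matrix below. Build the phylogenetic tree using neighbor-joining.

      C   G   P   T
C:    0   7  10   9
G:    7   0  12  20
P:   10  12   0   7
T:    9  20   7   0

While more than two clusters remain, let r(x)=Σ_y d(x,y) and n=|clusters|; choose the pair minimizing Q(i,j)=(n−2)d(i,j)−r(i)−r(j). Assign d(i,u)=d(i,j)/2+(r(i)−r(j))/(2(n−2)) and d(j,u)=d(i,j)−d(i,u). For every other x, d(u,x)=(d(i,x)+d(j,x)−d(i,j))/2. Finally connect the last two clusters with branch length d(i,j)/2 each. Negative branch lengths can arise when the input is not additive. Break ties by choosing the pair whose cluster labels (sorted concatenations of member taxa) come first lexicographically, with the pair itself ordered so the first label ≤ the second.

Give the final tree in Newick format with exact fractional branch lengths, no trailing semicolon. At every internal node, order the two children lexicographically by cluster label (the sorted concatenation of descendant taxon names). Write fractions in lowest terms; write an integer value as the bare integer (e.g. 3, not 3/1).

(((C:1/4,G:27/4):23/4,P:7/4):21/8,T:21/8)

iteration 1: select C,G (d=7, Q=-51); attach at lengths (1/4, 27/4); label the merged cluster CG
  updated: d(CG,P)=15/2, d(CG,T)=11
iteration 2: select CG,P (d=15/2, Q=-51/2); attach at lengths (23/4, 7/4); label the merged cluster CGP
  updated: d(CGP,T)=21/4
iteration 3: select CGP,T (d=21/4); attach at lengths (21/8, 21/8); label the merged cluster CGPT
final tree: (((C:1/4,G:27/4):23/4,P:7/4):21/8,T:21/8)
total length: 79/4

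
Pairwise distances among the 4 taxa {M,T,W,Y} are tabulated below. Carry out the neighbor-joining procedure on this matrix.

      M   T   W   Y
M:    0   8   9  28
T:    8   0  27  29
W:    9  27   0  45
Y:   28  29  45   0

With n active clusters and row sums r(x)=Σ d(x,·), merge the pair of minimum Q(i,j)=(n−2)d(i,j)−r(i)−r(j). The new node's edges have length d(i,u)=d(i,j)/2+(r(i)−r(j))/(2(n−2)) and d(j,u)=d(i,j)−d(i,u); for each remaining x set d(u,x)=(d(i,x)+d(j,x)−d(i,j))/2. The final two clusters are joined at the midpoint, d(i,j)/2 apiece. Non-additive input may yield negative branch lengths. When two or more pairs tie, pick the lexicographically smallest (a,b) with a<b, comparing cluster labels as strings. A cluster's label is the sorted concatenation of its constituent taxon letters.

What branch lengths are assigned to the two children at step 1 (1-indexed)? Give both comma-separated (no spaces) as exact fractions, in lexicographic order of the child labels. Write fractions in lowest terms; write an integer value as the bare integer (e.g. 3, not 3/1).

-9/2,27/2

iteration 1: select M,W (d=9, Q=-108); attach at lengths (-9/2, 27/2); label the merged cluster MW
  updated: d(MW,T)=13, d(MW,Y)=32
iteration 2: select MW,T (d=13, Q=-74); attach at lengths (8, 5); label the merged cluster MTW
  updated: d(MTW,Y)=24
iteration 3: select MTW,Y (d=24); attach at lengths (12, 12); label the merged cluster MTWY
final tree: (((M:-9/2,W:27/2):8,T:5):12,Y:12)
total length: 46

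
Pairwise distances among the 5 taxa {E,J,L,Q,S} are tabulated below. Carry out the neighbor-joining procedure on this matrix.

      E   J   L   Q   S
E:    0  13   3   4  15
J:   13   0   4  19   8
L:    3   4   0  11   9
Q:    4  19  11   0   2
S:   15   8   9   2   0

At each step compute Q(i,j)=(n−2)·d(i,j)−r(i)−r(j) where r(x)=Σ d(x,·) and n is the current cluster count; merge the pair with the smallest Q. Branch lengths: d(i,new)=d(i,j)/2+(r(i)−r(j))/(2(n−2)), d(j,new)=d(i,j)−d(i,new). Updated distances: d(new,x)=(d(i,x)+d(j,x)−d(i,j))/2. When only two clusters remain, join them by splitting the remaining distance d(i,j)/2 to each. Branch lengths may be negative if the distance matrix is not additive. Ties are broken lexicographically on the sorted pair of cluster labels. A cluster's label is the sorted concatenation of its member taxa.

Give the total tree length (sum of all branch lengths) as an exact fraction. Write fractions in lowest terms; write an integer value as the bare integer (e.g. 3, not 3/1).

iteration 1: select Q,S (d=2, Q=-64); attach at lengths (4/3, 2/3); label the merged cluster QS
  updated: d(E,QS)=17/2, d(J,QS)=25/2, d(L,QS)=9
iteration 2: select E,QS (d=17/2, Q=-75/2); attach at lengths (23/8, 45/8); label the merged cluster EQS
  updated: d(EQS,J)=17/2, d(EQS,L)=7/4
iteration 3: select EQS,J (d=17/2, Q=-57/4); attach at lengths (25/8, 43/8); label the merged cluster EJQS
  updated: d(EJQS,L)=-11/8
iteration 4: select EJQS,L (d=-11/8); attach at lengths (-11/16, -11/16); label the merged cluster EJLQS
final tree: (((E:23/8,(Q:4/3,S:2/3):45/8):25/8,J:43/8):-11/16,L:-11/16)
total length: 141/8

141/8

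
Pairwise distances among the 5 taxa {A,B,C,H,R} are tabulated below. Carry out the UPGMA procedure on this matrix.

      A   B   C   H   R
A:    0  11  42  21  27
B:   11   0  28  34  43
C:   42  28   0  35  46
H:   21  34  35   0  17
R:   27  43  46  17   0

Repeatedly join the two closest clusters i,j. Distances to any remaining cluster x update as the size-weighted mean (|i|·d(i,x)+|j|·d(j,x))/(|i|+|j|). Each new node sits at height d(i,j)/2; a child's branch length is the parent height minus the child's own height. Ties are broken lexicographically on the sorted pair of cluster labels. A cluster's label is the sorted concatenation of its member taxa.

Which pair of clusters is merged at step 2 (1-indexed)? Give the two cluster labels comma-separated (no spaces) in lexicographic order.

step 1: merge (A,B) at d=11; branch lengths A→11/2, B→11/2; new cluster AB
  updated: d(AB,C)=35, d(AB,H)=55/2, d(AB,R)=35
step 2: merge (H,R) at d=17; branch lengths H→17/2, R→17/2; new cluster HR
  updated: d(AB,HR)=125/4, d(C,HR)=81/2
step 3: merge (AB,HR) at d=125/4; branch lengths AB→81/8, HR→57/8; new cluster ABHR
  updated: d(ABHR,C)=151/4
step 4: merge (ABHR,C) at d=151/4; branch lengths ABHR→13/4, C→151/8; new cluster ABCHR
final tree: (((A:11/2,B:11/2):81/8,(H:17/2,R:17/2):57/8):13/4,C:151/8)
total length: 539/8

H,R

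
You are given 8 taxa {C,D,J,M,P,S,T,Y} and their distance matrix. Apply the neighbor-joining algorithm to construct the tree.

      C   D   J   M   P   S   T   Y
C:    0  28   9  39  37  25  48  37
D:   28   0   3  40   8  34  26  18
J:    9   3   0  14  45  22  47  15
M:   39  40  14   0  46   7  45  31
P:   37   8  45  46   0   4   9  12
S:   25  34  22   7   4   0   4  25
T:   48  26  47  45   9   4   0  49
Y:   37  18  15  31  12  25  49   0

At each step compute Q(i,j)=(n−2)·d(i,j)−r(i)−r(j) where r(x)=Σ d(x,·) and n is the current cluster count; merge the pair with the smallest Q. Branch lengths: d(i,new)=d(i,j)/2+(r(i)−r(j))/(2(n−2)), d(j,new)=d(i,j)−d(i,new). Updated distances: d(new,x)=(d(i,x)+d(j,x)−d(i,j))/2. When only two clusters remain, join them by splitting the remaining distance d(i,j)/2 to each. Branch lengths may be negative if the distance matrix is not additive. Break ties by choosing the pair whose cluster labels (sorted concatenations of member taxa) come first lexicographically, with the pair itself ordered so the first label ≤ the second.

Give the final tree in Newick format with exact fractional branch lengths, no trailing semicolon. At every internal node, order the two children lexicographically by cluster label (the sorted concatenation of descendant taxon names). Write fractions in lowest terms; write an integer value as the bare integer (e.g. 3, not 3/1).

((((C:691/48,J:-259/48):295/64,D:409/64):275/64,(M:27/2,((P:-13/12,T:121/12):87/20,S:-97/20):43/4):403/64):637/128,Y:637/128)

1. join P+T (d=9, Q=-335) ⇒ PT; edges |P|=-13/12, |T|=121/12
  updated: d(C,PT)=38, d(D,PT)=25/2, d(J,PT)=83/2, d(M,PT)=41, d(PT,S)=-1/2, d(PT,Y)=26
2. join PT+S (d=-1/2, Q=-547/2) ⇒ PST; edges |PT|=87/20, |S|=-97/20
  updated: d(C,PST)=127/4, d(D,PST)=47/2, d(J,PST)=32, d(M,PST)=97/4, d(PST,Y)=103/4
3. join M+PST (d=97/4, Q=-377/2) ⇒ MPST; edges |M|=27/2, |PST|=43/4
  updated: d(C,MPST)=93/4, d(D,MPST)=157/8, d(J,MPST)=87/8, d(MPST,Y)=65/4
4. join C+J (d=9, Q=-865/8) ⇒ CJ; edges |C|=691/48, |J|=-259/48
  updated: d(CJ,D)=11, d(CJ,MPST)=201/16, d(CJ,Y)=43/2
5. join CJ+D (d=11, Q=-1147/16) ⇒ CDJ; edges |CJ|=295/64, |D|=409/64
  updated: d(CDJ,MPST)=339/32, d(CDJ,Y)=57/4
6. join CDJ+MPST (d=339/32, Q=-1315/32) ⇒ CDJMPST; edges |CDJ|=275/64, |MPST|=403/64
  updated: d(CDJMPST,Y)=637/64
7. join CDJMPST+Y (d=637/64) ⇒ CDJMPSTY; edges |CDJMPST|=637/128, |Y|=637/128
final tree: ((((C:691/48,J:-259/48):295/64,D:409/64):275/64,(M:27/2,((P:-13/12,T:121/12):87/20,S:-97/20):43/4):403/64):637/128,Y:637/128)
total length: 4691/64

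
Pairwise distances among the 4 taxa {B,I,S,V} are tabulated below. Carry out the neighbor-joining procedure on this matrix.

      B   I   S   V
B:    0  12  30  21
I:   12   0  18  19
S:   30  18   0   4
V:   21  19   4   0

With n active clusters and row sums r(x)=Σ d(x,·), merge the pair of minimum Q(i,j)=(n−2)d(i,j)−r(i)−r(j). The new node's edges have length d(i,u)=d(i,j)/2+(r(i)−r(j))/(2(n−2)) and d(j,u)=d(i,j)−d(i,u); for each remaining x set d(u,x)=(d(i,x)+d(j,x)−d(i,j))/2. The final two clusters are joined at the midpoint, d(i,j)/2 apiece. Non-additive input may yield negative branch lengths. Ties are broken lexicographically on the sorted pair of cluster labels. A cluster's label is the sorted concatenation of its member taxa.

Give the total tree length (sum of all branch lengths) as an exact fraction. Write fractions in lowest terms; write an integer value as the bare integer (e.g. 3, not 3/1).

30

iteration 1: select B,I (d=12, Q=-88); attach at lengths (19/2, 5/2); label the merged cluster BI
  updated: d(BI,S)=18, d(BI,V)=14
iteration 2: select BI,S (d=18, Q=-36); attach at lengths (14, 4); label the merged cluster BIS
  updated: d(BIS,V)=0
iteration 3: select BIS,V (d=0); attach at lengths (0, 0); label the merged cluster BISV
final tree: (((B:19/2,I:5/2):14,S:4):0,V:0)
total length: 30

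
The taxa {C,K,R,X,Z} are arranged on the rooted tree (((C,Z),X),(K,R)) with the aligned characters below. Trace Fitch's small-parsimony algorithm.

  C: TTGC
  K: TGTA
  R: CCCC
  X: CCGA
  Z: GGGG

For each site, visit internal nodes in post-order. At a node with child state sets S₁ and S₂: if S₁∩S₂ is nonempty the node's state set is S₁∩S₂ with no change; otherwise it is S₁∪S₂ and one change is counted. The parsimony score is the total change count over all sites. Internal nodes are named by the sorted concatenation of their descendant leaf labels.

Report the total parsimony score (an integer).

11

[col 0] CZ: children C:{T}, Z:{G} ∪→ {G,T}; cost 1
[col 0] CXZ: children CZ:{G,T}, X:{C} ∪→ {C,G,T}; cost 1
[col 0] KR: children K:{T}, R:{C} ∪→ {C,T}; cost 1
[col 0] CKRXZ: children CXZ:{C,G,T}, KR:{C,T} ∩→ {C,T}; cost 0
[col 1] CZ: children C:{T}, Z:{G} ∪→ {G,T}; cost 1
[col 1] CXZ: children CZ:{G,T}, X:{C} ∪→ {C,G,T}; cost 1
[col 1] KR: children K:{G}, R:{C} ∪→ {C,G}; cost 1
[col 1] CKRXZ: children CXZ:{C,G,T}, KR:{C,G} ∩→ {C,G}; cost 0
[col 2] CZ: children C:{G}, Z:{G} ∩→ {G}; cost 0
[col 2] CXZ: children CZ:{G}, X:{G} ∩→ {G}; cost 0
[col 2] KR: children K:{T}, R:{C} ∪→ {C,T}; cost 1
[col 2] CKRXZ: children CXZ:{G}, KR:{C,T} ∪→ {C,G,T}; cost 1
[col 3] CZ: children C:{C}, Z:{G} ∪→ {C,G}; cost 1
[col 3] CXZ: children CZ:{C,G}, X:{A} ∪→ {A,C,G}; cost 1
[col 3] KR: children K:{A}, R:{C} ∪→ {A,C}; cost 1
[col 3] CKRXZ: children CXZ:{A,C,G}, KR:{A,C} ∩→ {A,C}; cost 0
per-site changes: [3, 3, 2, 3]; total = 11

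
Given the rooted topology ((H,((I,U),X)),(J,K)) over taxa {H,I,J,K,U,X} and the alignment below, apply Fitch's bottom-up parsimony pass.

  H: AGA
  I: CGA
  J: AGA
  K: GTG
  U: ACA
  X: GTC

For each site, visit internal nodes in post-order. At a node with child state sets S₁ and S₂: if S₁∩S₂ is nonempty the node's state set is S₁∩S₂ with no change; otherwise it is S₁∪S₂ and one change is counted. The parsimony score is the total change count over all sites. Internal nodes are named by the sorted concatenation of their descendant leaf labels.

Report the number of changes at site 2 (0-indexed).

site 0, node IU: I={C} ∪ U={A} → {A,C} (+1)
site 0, node IUX: IU={A,C} ∪ X={G} → {A,C,G} (+1)
site 0, node HIUX: H={A} ∩ IUX={A,C,G} → {A} (+0)
site 0, node JK: J={A} ∪ K={G} → {A,G} (+1)
site 0, node HIJKUX: HIUX={A} ∩ JK={A,G} → {A} (+0)
site 1, node IU: I={G} ∪ U={C} → {C,G} (+1)
site 1, node IUX: IU={C,G} ∪ X={T} → {C,G,T} (+1)
site 1, node HIUX: H={G} ∩ IUX={C,G,T} → {G} (+0)
site 1, node JK: J={G} ∪ K={T} → {G,T} (+1)
site 1, node HIJKUX: HIUX={G} ∩ JK={G,T} → {G} (+0)
site 2, node IU: I={A} ∩ U={A} → {A} (+0)
site 2, node IUX: IU={A} ∪ X={C} → {A,C} (+1)
site 2, node HIUX: H={A} ∩ IUX={A,C} → {A} (+0)
site 2, node JK: J={A} ∪ K={G} → {A,G} (+1)
site 2, node HIJKUX: HIUX={A} ∩ JK={A,G} → {A} (+0)
per-site changes: [3, 3, 2]; total = 8

2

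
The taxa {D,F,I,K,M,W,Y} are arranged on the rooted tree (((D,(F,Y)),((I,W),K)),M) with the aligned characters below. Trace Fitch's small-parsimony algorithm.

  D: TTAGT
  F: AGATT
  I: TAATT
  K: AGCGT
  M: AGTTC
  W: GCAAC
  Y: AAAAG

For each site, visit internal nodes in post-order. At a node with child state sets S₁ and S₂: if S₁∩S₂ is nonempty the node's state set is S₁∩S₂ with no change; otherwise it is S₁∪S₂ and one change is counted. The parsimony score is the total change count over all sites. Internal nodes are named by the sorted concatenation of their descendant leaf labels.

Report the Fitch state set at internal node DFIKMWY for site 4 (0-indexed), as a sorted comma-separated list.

C,T

[col 0] FY: children F:{A}, Y:{A} ∩→ {A}; cost 0
[col 0] DFY: children D:{T}, FY:{A} ∪→ {A,T}; cost 1
[col 0] IW: children I:{T}, W:{G} ∪→ {G,T}; cost 1
[col 0] IKW: children IW:{G,T}, K:{A} ∪→ {A,G,T}; cost 1
[col 0] DFIKWY: children DFY:{A,T}, IKW:{A,G,T} ∩→ {A,T}; cost 0
[col 0] DFIKMWY: children DFIKWY:{A,T}, M:{A} ∩→ {A}; cost 0
[col 1] FY: children F:{G}, Y:{A} ∪→ {A,G}; cost 1
[col 1] DFY: children D:{T}, FY:{A,G} ∪→ {A,G,T}; cost 1
[col 1] IW: children I:{A}, W:{C} ∪→ {A,C}; cost 1
[col 1] IKW: children IW:{A,C}, K:{G} ∪→ {A,C,G}; cost 1
[col 1] DFIKWY: children DFY:{A,G,T}, IKW:{A,C,G} ∩→ {A,G}; cost 0
[col 1] DFIKMWY: children DFIKWY:{A,G}, M:{G} ∩→ {G}; cost 0
[col 2] FY: children F:{A}, Y:{A} ∩→ {A}; cost 0
[col 2] DFY: children D:{A}, FY:{A} ∩→ {A}; cost 0
[col 2] IW: children I:{A}, W:{A} ∩→ {A}; cost 0
[col 2] IKW: children IW:{A}, K:{C} ∪→ {A,C}; cost 1
[col 2] DFIKWY: children DFY:{A}, IKW:{A,C} ∩→ {A}; cost 0
[col 2] DFIKMWY: children DFIKWY:{A}, M:{T} ∪→ {A,T}; cost 1
[col 3] FY: children F:{T}, Y:{A} ∪→ {A,T}; cost 1
[col 3] DFY: children D:{G}, FY:{A,T} ∪→ {A,G,T}; cost 1
[col 3] IW: children I:{T}, W:{A} ∪→ {A,T}; cost 1
[col 3] IKW: children IW:{A,T}, K:{G} ∪→ {A,G,T}; cost 1
[col 3] DFIKWY: children DFY:{A,G,T}, IKW:{A,G,T} ∩→ {A,G,T}; cost 0
[col 3] DFIKMWY: children DFIKWY:{A,G,T}, M:{T} ∩→ {T}; cost 0
[col 4] FY: children F:{T}, Y:{G} ∪→ {G,T}; cost 1
[col 4] DFY: children D:{T}, FY:{G,T} ∩→ {T}; cost 0
[col 4] IW: children I:{T}, W:{C} ∪→ {C,T}; cost 1
[col 4] IKW: children IW:{C,T}, K:{T} ∩→ {T}; cost 0
[col 4] DFIKWY: children DFY:{T}, IKW:{T} ∩→ {T}; cost 0
[col 4] DFIKMWY: children DFIKWY:{T}, M:{C} ∪→ {C,T}; cost 1
per-site changes: [3, 4, 2, 4, 3]; total = 16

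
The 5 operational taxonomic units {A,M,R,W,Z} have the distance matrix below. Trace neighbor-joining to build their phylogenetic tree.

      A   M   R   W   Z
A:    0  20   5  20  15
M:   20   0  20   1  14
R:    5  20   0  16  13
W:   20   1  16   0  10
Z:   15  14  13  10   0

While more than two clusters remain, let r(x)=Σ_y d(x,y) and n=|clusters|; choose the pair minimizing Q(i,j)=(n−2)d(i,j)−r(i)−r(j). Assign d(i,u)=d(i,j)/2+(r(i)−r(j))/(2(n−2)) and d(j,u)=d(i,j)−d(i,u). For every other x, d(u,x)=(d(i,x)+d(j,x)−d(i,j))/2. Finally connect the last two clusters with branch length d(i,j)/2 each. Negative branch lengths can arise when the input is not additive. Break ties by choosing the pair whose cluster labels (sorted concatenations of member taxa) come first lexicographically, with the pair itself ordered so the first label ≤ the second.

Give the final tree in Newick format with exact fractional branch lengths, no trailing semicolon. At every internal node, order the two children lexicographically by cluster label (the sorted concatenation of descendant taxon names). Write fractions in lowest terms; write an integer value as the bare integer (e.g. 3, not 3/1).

((((A:7/2,R:3/2):8,Z:7/2):8,M:2):-1/2,W:-1/2)

iteration 1: select A,R (d=5, Q=-99); attach at lengths (7/2, 3/2); label the merged cluster AR
  updated: d(AR,M)=35/2, d(AR,W)=31/2, d(AR,Z)=23/2
iteration 2: select AR,Z (d=23/2, Q=-57); attach at lengths (8, 7/2); label the merged cluster ARZ
  updated: d(ARZ,M)=10, d(ARZ,W)=7
iteration 3: select ARZ,M (d=10, Q=-18); attach at lengths (8, 2); label the merged cluster AMRZ
  updated: d(AMRZ,W)=-1
iteration 4: select AMRZ,W (d=-1); attach at lengths (-1/2, -1/2); label the merged cluster AMRWZ
final tree: ((((A:7/2,R:3/2):8,Z:7/2):8,M:2):-1/2,W:-1/2)
total length: 51/2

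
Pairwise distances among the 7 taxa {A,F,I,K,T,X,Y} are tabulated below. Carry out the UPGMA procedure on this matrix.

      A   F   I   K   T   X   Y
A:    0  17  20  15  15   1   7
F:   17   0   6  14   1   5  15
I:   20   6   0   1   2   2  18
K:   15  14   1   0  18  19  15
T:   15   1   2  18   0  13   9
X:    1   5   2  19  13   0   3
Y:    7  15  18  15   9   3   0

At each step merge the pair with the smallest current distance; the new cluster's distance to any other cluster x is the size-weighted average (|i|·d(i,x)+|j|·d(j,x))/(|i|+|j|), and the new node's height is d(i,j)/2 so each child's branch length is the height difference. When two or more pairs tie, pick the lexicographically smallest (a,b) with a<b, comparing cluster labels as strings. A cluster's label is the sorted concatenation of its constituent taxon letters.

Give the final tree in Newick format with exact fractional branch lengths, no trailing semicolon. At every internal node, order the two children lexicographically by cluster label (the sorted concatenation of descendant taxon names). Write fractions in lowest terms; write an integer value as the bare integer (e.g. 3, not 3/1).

(((A:1/2,X:1/2):2,Y:5/2):103/24,((F:1/2,T:1/2):9/2,(I:1/2,K:1/2):9/2):43/24)

iteration 1: select A,X (d=1); attach at lengths (1/2, 1/2); label the merged cluster AX
  updated: d(AX,F)=11, d(AX,I)=11, d(AX,K)=17, d(AX,T)=14, d(AX,Y)=5
iteration 2: select F,T (d=1); attach at lengths (1/2, 1/2); label the merged cluster FT
  updated: d(AX,FT)=25/2, d(FT,I)=4, d(FT,K)=16, d(FT,Y)=12
iteration 3: select I,K (d=1); attach at lengths (1/2, 1/2); label the merged cluster IK
  updated: d(AX,IK)=14, d(FT,IK)=10, d(IK,Y)=33/2
iteration 4: select AX,Y (d=5); attach at lengths (2, 5/2); label the merged cluster AXY
  updated: d(AXY,FT)=37/3, d(AXY,IK)=89/6
iteration 5: select FT,IK (d=10); attach at lengths (9/2, 9/2); label the merged cluster FIKT
  updated: d(AXY,FIKT)=163/12
iteration 6: select AXY,FIKT (d=163/12); attach at lengths (103/24, 43/24); label the merged cluster AFIKTXY
final tree: (((A:1/2,X:1/2):2,Y:5/2):103/24,((F:1/2,T:1/2):9/2,(I:1/2,K:1/2):9/2):43/24)
total length: 271/12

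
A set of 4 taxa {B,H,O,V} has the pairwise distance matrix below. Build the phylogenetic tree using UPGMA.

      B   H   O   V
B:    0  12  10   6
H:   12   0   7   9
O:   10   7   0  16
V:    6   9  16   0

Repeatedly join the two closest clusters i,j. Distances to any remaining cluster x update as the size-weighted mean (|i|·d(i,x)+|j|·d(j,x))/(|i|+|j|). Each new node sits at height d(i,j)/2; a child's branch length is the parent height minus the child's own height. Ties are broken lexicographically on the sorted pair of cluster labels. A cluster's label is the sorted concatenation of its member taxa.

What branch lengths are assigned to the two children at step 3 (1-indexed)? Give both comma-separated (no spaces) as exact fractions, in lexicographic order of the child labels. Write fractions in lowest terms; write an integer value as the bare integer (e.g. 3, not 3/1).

23/8,19/8

iteration 1: select B,V (d=6); attach at lengths (3, 3); label the merged cluster BV
  updated: d(BV,H)=21/2, d(BV,O)=13
iteration 2: select H,O (d=7); attach at lengths (7/2, 7/2); label the merged cluster HO
  updated: d(BV,HO)=47/4
iteration 3: select BV,HO (d=47/4); attach at lengths (23/8, 19/8); label the merged cluster BHOV
final tree: ((B:3,V:3):23/8,(H:7/2,O:7/2):19/8)
total length: 73/4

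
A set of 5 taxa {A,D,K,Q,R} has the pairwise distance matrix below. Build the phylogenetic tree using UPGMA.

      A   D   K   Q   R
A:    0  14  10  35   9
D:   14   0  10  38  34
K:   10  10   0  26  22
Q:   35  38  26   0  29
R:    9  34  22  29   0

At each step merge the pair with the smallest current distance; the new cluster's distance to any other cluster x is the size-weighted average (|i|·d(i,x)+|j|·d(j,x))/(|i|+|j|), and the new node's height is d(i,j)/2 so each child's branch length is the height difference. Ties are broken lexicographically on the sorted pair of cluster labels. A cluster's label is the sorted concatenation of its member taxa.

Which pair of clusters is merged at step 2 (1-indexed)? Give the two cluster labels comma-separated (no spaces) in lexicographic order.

D,K

iteration 1: select A,R (d=9); attach at lengths (9/2, 9/2); label the merged cluster AR
  updated: d(AR,D)=24, d(AR,K)=16, d(AR,Q)=32
iteration 2: select D,K (d=10); attach at lengths (5, 5); label the merged cluster DK
  updated: d(AR,DK)=20, d(DK,Q)=32
iteration 3: select AR,DK (d=20); attach at lengths (11/2, 5); label the merged cluster ADKR
  updated: d(ADKR,Q)=32
iteration 4: select ADKR,Q (d=32); attach at lengths (6, 16); label the merged cluster ADKQR
final tree: (((A:9/2,R:9/2):11/2,(D:5,K:5):5):6,Q:16)
total length: 103/2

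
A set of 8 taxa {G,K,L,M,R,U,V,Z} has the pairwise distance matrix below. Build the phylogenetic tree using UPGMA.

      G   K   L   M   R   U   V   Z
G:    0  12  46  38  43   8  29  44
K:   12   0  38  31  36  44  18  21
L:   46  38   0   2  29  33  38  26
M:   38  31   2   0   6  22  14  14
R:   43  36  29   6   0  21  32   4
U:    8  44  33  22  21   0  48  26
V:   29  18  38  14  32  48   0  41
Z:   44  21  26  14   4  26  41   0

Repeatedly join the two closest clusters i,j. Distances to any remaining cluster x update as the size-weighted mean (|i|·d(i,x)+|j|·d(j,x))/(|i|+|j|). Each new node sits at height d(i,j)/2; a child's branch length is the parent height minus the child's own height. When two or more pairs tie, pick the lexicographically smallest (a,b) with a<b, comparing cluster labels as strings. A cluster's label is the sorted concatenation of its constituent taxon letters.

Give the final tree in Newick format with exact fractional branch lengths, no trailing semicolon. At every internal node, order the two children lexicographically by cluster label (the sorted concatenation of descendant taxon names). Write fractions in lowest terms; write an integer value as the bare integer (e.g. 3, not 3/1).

((G:4,U:4):155/12,((K:9,V:9):107/16,((L:1,M:1):67/8,(R:2,Z:2):59/8):101/16):59/48)

iteration 1: select L,M (d=2); attach at lengths (1, 1); label the merged cluster LM
  updated: d(G,LM)=42, d(K,LM)=69/2, d(LM,R)=35/2, d(LM,U)=55/2, d(LM,V)=26, d(LM,Z)=20
iteration 2: select R,Z (d=4); attach at lengths (2, 2); label the merged cluster RZ
  updated: d(G,RZ)=87/2, d(K,RZ)=57/2, d(LM,RZ)=75/4, d(RZ,U)=47/2, d(RZ,V)=73/2
iteration 3: select G,U (d=8); attach at lengths (4, 4); label the merged cluster GU
  updated: d(GU,K)=28, d(GU,LM)=139/4, d(GU,RZ)=67/2, d(GU,V)=77/2
iteration 4: select K,V (d=18); attach at lengths (9, 9); label the merged cluster KV
  updated: d(GU,KV)=133/4, d(KV,LM)=121/4, d(KV,RZ)=65/2
iteration 5: select LM,RZ (d=75/4); attach at lengths (67/8, 59/8); label the merged cluster LMRZ
  updated: d(GU,LMRZ)=273/8, d(KV,LMRZ)=251/8
iteration 6: select KV,LMRZ (d=251/8); attach at lengths (107/16, 101/16); label the merged cluster KLMRVZ
  updated: d(GU,KLMRVZ)=203/6
iteration 7: select GU,KLMRVZ (d=203/6); attach at lengths (155/12, 59/48); label the merged cluster GKLMRUVZ
final tree: ((G:4,U:4):155/12,((K:9,V:9):107/16,((L:1,M:1):67/8,(R:2,Z:2):59/8):101/16):59/48)
total length: 3595/48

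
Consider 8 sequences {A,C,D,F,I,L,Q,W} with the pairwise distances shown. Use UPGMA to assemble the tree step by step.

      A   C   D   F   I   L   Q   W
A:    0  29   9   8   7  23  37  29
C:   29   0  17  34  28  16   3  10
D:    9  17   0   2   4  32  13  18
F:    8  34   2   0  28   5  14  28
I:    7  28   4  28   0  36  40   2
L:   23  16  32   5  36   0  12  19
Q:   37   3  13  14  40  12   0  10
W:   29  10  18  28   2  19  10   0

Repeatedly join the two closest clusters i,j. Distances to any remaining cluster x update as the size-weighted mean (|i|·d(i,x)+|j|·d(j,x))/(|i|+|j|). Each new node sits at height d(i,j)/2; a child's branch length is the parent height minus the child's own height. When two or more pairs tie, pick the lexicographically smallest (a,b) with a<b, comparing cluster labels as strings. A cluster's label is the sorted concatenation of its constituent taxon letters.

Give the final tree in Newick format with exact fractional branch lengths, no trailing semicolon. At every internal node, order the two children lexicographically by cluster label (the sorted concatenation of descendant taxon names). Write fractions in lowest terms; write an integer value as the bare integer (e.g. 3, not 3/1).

iteration 1: select D,F (d=2); attach at lengths (1, 1); label the merged cluster DF
  updated: d(A,DF)=17/2, d(C,DF)=51/2, d(DF,I)=16, d(DF,L)=37/2, d(DF,Q)=27/2, d(DF,W)=23
iteration 2: select I,W (d=2); attach at lengths (1, 1); label the merged cluster IW
  updated: d(A,IW)=18, d(C,IW)=19, d(DF,IW)=39/2, d(IW,L)=55/2, d(IW,Q)=25
iteration 3: select C,Q (d=3); attach at lengths (3/2, 3/2); label the merged cluster CQ
  updated: d(A,CQ)=33, d(CQ,DF)=39/2, d(CQ,IW)=22, d(CQ,L)=14
iteration 4: select A,DF (d=17/2); attach at lengths (17/4, 13/4); label the merged cluster ADF
  updated: d(ADF,CQ)=24, d(ADF,IW)=19, d(ADF,L)=20
iteration 5: select CQ,L (d=14); attach at lengths (11/2, 7); label the merged cluster CLQ
  updated: d(ADF,CLQ)=68/3, d(CLQ,IW)=143/6
iteration 6: select ADF,IW (d=19); attach at lengths (21/4, 17/2); label the merged cluster ADFIW
  updated: d(ADFIW,CLQ)=347/15
iteration 7: select ADFIW,CLQ (d=347/15); attach at lengths (31/15, 137/30); label the merged cluster ACDFILQW
final tree: (((A:17/4,(D:1,F:1):13/4):21/4,(I:1,W:1):17/2):31/15,((C:3/2,Q:3/2):11/2,L:7):137/30)
total length: 2843/60

(((A:17/4,(D:1,F:1):13/4):21/4,(I:1,W:1):17/2):31/15,((C:3/2,Q:3/2):11/2,L:7):137/30)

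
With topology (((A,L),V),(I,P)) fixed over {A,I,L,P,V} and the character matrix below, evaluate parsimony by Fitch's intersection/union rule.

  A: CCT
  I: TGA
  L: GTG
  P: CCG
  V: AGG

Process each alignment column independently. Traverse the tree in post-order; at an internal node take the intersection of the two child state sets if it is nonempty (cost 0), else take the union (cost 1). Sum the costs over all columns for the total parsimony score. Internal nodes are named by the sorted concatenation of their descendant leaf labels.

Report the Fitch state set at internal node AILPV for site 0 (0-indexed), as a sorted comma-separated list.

C

site 0, node AL: A={C} ∪ L={G} → {C,G} (+1)
site 0, node ALV: AL={C,G} ∪ V={A} → {A,C,G} (+1)
site 0, node IP: I={T} ∪ P={C} → {C,T} (+1)
site 0, node AILPV: ALV={A,C,G} ∩ IP={C,T} → {C} (+0)
site 1, node AL: A={C} ∪ L={T} → {C,T} (+1)
site 1, node ALV: AL={C,T} ∪ V={G} → {C,G,T} (+1)
site 1, node IP: I={G} ∪ P={C} → {C,G} (+1)
site 1, node AILPV: ALV={C,G,T} ∩ IP={C,G} → {C,G} (+0)
site 2, node AL: A={T} ∪ L={G} → {G,T} (+1)
site 2, node ALV: AL={G,T} ∩ V={G} → {G} (+0)
site 2, node IP: I={A} ∪ P={G} → {A,G} (+1)
site 2, node AILPV: ALV={G} ∩ IP={A,G} → {G} (+0)
per-site changes: [3, 3, 2]; total = 8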